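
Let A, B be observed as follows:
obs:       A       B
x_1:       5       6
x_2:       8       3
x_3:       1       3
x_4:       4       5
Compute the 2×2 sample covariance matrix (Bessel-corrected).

Step 1 — column means:
  mean(A) = (5 + 8 + 1 + 4) / 4 = 18/4 = 4.5
  mean(B) = (6 + 3 + 3 + 5) / 4 = 17/4 = 4.25

Step 2 — sample covariance S[i,j] = (1/(n-1)) · Σ_k (x_{k,i} - mean_i) · (x_{k,j} - mean_j), with n-1 = 3.
  S[A,A] = ((0.5)·(0.5) + (3.5)·(3.5) + (-3.5)·(-3.5) + (-0.5)·(-0.5)) / 3 = 25/3 = 8.3333
  S[A,B] = ((0.5)·(1.75) + (3.5)·(-1.25) + (-3.5)·(-1.25) + (-0.5)·(0.75)) / 3 = 0.5/3 = 0.1667
  S[B,B] = ((1.75)·(1.75) + (-1.25)·(-1.25) + (-1.25)·(-1.25) + (0.75)·(0.75)) / 3 = 6.75/3 = 2.25

S is symmetric (S[j,i] = S[i,j]). Assembling:

S = [[8.3333, 0.1667],
 [0.1667, 2.25]]


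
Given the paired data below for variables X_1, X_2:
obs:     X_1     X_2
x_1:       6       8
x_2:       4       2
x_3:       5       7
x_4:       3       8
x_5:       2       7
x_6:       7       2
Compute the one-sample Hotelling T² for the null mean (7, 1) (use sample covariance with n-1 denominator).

Step 1 — sample mean vector:
  mean(X_1) = (6 + 4 + 5 + 3 + 2 + 7) / 6 = 27/6 = 4.5
  mean(X_2) = (8 + 2 + 7 + 8 + 7 + 2) / 6 = 34/6 = 5.6667
  x̄ = (4.5, 5.6667),  deviation x̄ - mu_0 = (4.5, 5.6667) - (7, 1) = (-2.5, 4.6667).

Step 2 — sample covariance matrix, S[i,j] = (1/(n-1)) · Σ_k (x_{k,i} - mean_i) · (x_{k,j} - mean_j), divisor n-1 = 5:
  S[X_1,X_1] = ((1.5)·(1.5) + (-0.5)·(-0.5) + (0.5)·(0.5) + (-1.5)·(-1.5) + (-2.5)·(-2.5) + (2.5)·(2.5)) / 5 = 17.5/5 = 3.5
  S[X_1,X_2] = ((1.5)·(2.3333) + (-0.5)·(-3.6667) + (0.5)·(1.3333) + (-1.5)·(2.3333) + (-2.5)·(1.3333) + (2.5)·(-3.6667)) / 5 = -10/5 = -2
  S[X_2,X_2] = ((2.3333)·(2.3333) + (-3.6667)·(-3.6667) + (1.3333)·(1.3333) + (2.3333)·(2.3333) + (1.3333)·(1.3333) + (-3.6667)·(-3.6667)) / 5 = 41.3333/5 = 8.2667
  S = [[3.5, -2],
 [-2, 8.2667]].

Step 3 — invert S. det(S) = 3.5·8.2667 - (-2)² = 24.9333.
  S^{-1} = (1/det) · [[d, -b], [-b, a]] = [[0.3316, 0.0802],
 [0.0802, 0.1404]].

Step 4 — quadratic form (x̄ - mu_0)^T · S^{-1} · (x̄ - mu_0):
  S^{-1} · (x̄ - mu_0) = (-0.4545, 0.4545),
  (x̄ - mu_0)^T · [...] = (-2.5)·(-0.4545) + (4.6667)·(0.4545) = 3.2576.

Step 5 — scale by n: T² = 6 · 3.2576 = 19.5455.

T² ≈ 19.5455


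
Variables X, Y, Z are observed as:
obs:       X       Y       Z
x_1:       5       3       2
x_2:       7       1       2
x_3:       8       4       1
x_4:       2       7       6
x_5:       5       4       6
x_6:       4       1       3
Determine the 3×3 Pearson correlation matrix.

Step 1 — column means:
  mean(X) = (5 + 7 + 8 + 2 + 5 + 4) / 6 = 31/6 = 5.1667
  mean(Y) = (3 + 1 + 4 + 7 + 4 + 1) / 6 = 20/6 = 3.3333
  mean(Z) = (2 + 2 + 1 + 6 + 6 + 3) / 6 = 20/6 = 3.3333

Step 2 — sample variances and covariances s[i,j] = (1/(n-1)) · Σ_k (x_{k,i} - mean_i) · (x_{k,j} - mean_j), with n-1 = 5:
  s[X,X] = ((-0.1667)·(-0.1667) + (1.8333)·(1.8333) + (2.8333)·(2.8333) + (-3.1667)·(-3.1667) + (-0.1667)·(-0.1667) + (-1.1667)·(-1.1667)) / 5 = 22.8333/5 = 4.5667
  s[X,Y] = ((-0.1667)·(-0.3333) + (1.8333)·(-2.3333) + (2.8333)·(0.6667) + (-3.1667)·(3.6667) + (-0.1667)·(0.6667) + (-1.1667)·(-2.3333)) / 5 = -11.3333/5 = -2.2667
  s[X,Z] = ((-0.1667)·(-1.3333) + (1.8333)·(-1.3333) + (2.8333)·(-2.3333) + (-3.1667)·(2.6667) + (-0.1667)·(2.6667) + (-1.1667)·(-0.3333)) / 5 = -17.3333/5 = -3.4667
  s[Y,Y] = ((-0.3333)·(-0.3333) + (-2.3333)·(-2.3333) + (0.6667)·(0.6667) + (3.6667)·(3.6667) + (0.6667)·(0.6667) + (-2.3333)·(-2.3333)) / 5 = 25.3333/5 = 5.0667
  s[Y,Z] = ((-0.3333)·(-1.3333) + (-2.3333)·(-1.3333) + (0.6667)·(-2.3333) + (3.6667)·(2.6667) + (0.6667)·(2.6667) + (-2.3333)·(-0.3333)) / 5 = 14.3333/5 = 2.8667
  s[Z,Z] = ((-1.3333)·(-1.3333) + (-1.3333)·(-1.3333) + (-2.3333)·(-2.3333) + (2.6667)·(2.6667) + (2.6667)·(2.6667) + (-0.3333)·(-0.3333)) / 5 = 23.3333/5 = 4.6667
  Sample standard deviations s_i = √(s[i,i]):
  s(X) = √(4.5667) = 2.137
  s(Y) = √(5.0667) = 2.2509
  s(Z) = √(4.6667) = 2.1602

Step 3 — r_{ij} = s_{ij} / (s_i · s_j):
  r[X,X] = 1 (diagonal).
  r[X,Y] = -2.2667 / (2.137 · 2.2509) = -2.2667 / 4.8102 = -0.4712
  r[X,Z] = -3.4667 / (2.137 · 2.1602) = -3.4667 / 4.6164 = -0.7509
  r[Y,Y] = 1 (diagonal).
  r[Y,Z] = 2.8667 / (2.2509 · 2.1602) = 2.8667 / 4.8626 = 0.5895
  r[Z,Z] = 1 (diagonal).

R is symmetric with unit diagonal. Assembling:

R = [[1, -0.4712, -0.7509],
 [-0.4712, 1, 0.5895],
 [-0.7509, 0.5895, 1]]


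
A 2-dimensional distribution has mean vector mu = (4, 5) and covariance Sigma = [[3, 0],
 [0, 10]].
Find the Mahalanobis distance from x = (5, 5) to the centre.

Step 1 — centre the observation: (x - mu) = (1, 0).

Step 2 — invert Sigma. det(Sigma) = 3·10 - (0)² = 30.
  Sigma^{-1} = (1/det) · [[d, -b], [-b, a]] = [[0.3333, 0],
 [0, 0.1]].

Step 3 — form the quadratic (x - mu)^T · Sigma^{-1} · (x - mu):
  Sigma^{-1} · (x - mu) = (0.3333, 0).
  (x - mu)^T · [Sigma^{-1} · (x - mu)] = (1)·(0.3333) + (0)·(0) = 0.3333.

Step 4 — take square root: d = √(0.3333) ≈ 0.5774.

d(x, mu) = √(0.3333) ≈ 0.5774


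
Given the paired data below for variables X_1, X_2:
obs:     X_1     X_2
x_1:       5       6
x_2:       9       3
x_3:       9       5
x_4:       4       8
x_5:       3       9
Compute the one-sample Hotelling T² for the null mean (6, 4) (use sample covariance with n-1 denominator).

Step 1 — sample mean vector:
  mean(X_1) = (5 + 9 + 9 + 4 + 3) / 5 = 30/5 = 6
  mean(X_2) = (6 + 3 + 5 + 8 + 9) / 5 = 31/5 = 6.2
  x̄ = (6, 6.2),  deviation x̄ - mu_0 = (6, 6.2) - (6, 4) = (0, 2.2).

Step 2 — sample covariance matrix, S[i,j] = (1/(n-1)) · Σ_k (x_{k,i} - mean_i) · (x_{k,j} - mean_j), divisor n-1 = 4:
  S[X_1,X_1] = ((-1)·(-1) + (3)·(3) + (3)·(3) + (-2)·(-2) + (-3)·(-3)) / 4 = 32/4 = 8
  S[X_1,X_2] = ((-1)·(-0.2) + (3)·(-3.2) + (3)·(-1.2) + (-2)·(1.8) + (-3)·(2.8)) / 4 = -25/4 = -6.25
  S[X_2,X_2] = ((-0.2)·(-0.2) + (-3.2)·(-3.2) + (-1.2)·(-1.2) + (1.8)·(1.8) + (2.8)·(2.8)) / 4 = 22.8/4 = 5.7
  S = [[8, -6.25],
 [-6.25, 5.7]].

Step 3 — invert S. det(S) = 8·5.7 - (-6.25)² = 6.5375.
  S^{-1} = (1/det) · [[d, -b], [-b, a]] = [[0.8719, 0.956],
 [0.956, 1.2237]].

Step 4 — quadratic form (x̄ - mu_0)^T · S^{-1} · (x̄ - mu_0):
  S^{-1} · (x̄ - mu_0) = (2.1033, 2.6922),
  (x̄ - mu_0)^T · [...] = (0)·(2.1033) + (2.2)·(2.6922) = 5.9228.

Step 5 — scale by n: T² = 5 · 5.9228 = 29.6138.

T² ≈ 29.6138


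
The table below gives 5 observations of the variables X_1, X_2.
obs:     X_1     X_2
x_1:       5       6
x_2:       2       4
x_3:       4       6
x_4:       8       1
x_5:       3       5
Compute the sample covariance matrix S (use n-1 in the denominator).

Step 1 — column means:
  mean(X_1) = (5 + 2 + 4 + 8 + 3) / 5 = 22/5 = 4.4
  mean(X_2) = (6 + 4 + 6 + 1 + 5) / 5 = 22/5 = 4.4

Step 2 — sample covariance S[i,j] = (1/(n-1)) · Σ_k (x_{k,i} - mean_i) · (x_{k,j} - mean_j), with n-1 = 4.
  S[X_1,X_1] = ((0.6)·(0.6) + (-2.4)·(-2.4) + (-0.4)·(-0.4) + (3.6)·(3.6) + (-1.4)·(-1.4)) / 4 = 21.2/4 = 5.3
  S[X_1,X_2] = ((0.6)·(1.6) + (-2.4)·(-0.4) + (-0.4)·(1.6) + (3.6)·(-3.4) + (-1.4)·(0.6)) / 4 = -11.8/4 = -2.95
  S[X_2,X_2] = ((1.6)·(1.6) + (-0.4)·(-0.4) + (1.6)·(1.6) + (-3.4)·(-3.4) + (0.6)·(0.6)) / 4 = 17.2/4 = 4.3

S is symmetric (S[j,i] = S[i,j]). Assembling:

S = [[5.3, -2.95],
 [-2.95, 4.3]]


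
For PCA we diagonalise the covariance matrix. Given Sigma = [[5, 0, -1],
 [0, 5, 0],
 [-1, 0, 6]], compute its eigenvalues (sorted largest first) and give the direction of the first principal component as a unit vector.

Step 1 — characteristic polynomial p(λ) = det(λI - Sigma) = λ³ - tr·λ² + c_1·λ - det, where tr = trace, c_1 = sum of the principal 2×2 minors, det = det(Sigma):
  tr = 5 + 5 + 6 = 16,
  c_1 = (5·5 - (0)²) + (5·6 - (-1)²) + (5·6 - (0)²) = 25 + 29 + 30 = 84,
  det = 5·(5·6 - (0)²) - (0)·((0)·6 - (0)·(-1)) + (-1)·((0)·(0) - 5·(-1)) = 5·(30) - (0)·(0) + (-1)·(5) = 145.
  So p(λ) = λ³ - 16λ² + 84λ - 145.
Step 2 — look for an integer root (rational root theorem: any rational root is an integer divisor of 145). Testing λ = 5:
  p(5) = 125 - 400 + 420 - 145 = 0  ✓
  Dividing out (λ - 5): p(λ) = (λ - 5)(λ² - 11λ + 29).
Step 3 — remaining eigenvalues from the quadratic λ² - 11λ + 29 = 0:
  Δ = 11² - 4·29 = 121 - 116 = 5,  λ = (11 ± √5)/2 = (11 ± 2.2361)/2 ≈ 6.618 or 4.382.
  Sorted: λ_1 = 6.618,  λ_2 = 5,  λ_3 = 4.382  (check: sum = 16 = tr ✓).

Step 4 — unit eigenvector for λ_1 ≈ 6.618: v spans the null space of (Sigma - λ_1 I), whose rows are
  r_1 = (-1.618, 0, -1),  r_2 = (0, -1.618, 0),  r_3 = (-1, 0, -0.618).
  v is orthogonal to every row, so take v ∝ r_1 × r_2 = ((0)·(0) - (-1)·(-1.618), (-1)·(0) - (-1.618)·(0), (-1.618)·(-1.618) - (0)·(0)) ≈ (-1.618, 0, 2.618).
  Rescale (multiply by -1 so the first nonzero entry is positive): u = (1.618, 0, -2.618).
  ||u|| = √((1.618)² + (0)² + (-2.618)²) = √(9.4721) ≈ 3.0777,  v_1 = u/||u|| ≈ (0.5257, 0, -0.8507) (||v_1|| = 1).

λ_1 = 6.618,  λ_2 = 5,  λ_3 = 4.382;  v_1 ≈ (0.5257, 0, -0.8507)


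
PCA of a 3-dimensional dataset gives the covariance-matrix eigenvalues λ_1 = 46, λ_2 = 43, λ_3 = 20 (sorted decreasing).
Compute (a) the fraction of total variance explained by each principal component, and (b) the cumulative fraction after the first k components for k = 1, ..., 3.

Step 1 — total variance = trace(Sigma) = Σ λ_i = 46 + 43 + 20 = 109.

Step 2 — fraction explained by component i = λ_i / Σ λ:
  PC1: 46/109 = 0.422
  PC2: 43/109 = 0.3945
  PC3: 20/109 = 0.1835

Step 3 — cumulative fraction after k components = (λ_1 + ... + λ_k) / Σ λ:
  k = 1: 46/109 = 0.422
  k = 2: (46 + 43)/109 = 89/109 = 0.8165
  k = 3: (46 + 43 + 20)/109 = 109/109 = 1

Summary (fraction, with percent):

explained: PC1 0.422 (42.2%), PC2 0.3945 (39.45%), PC3 0.1835 (18.35%);  cumulative: 0.422, 0.8165, 1


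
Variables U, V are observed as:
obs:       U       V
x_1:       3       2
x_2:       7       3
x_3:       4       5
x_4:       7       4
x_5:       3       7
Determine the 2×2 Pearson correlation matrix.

Step 1 — column means:
  mean(U) = (3 + 7 + 4 + 7 + 3) / 5 = 24/5 = 4.8
  mean(V) = (2 + 3 + 5 + 4 + 7) / 5 = 21/5 = 4.2

Step 2 — sample variances and covariances s[i,j] = (1/(n-1)) · Σ_k (x_{k,i} - mean_i) · (x_{k,j} - mean_j), with n-1 = 4:
  s[U,U] = ((-1.8)·(-1.8) + (2.2)·(2.2) + (-0.8)·(-0.8) + (2.2)·(2.2) + (-1.8)·(-1.8)) / 4 = 16.8/4 = 4.2
  s[U,V] = ((-1.8)·(-2.2) + (2.2)·(-1.2) + (-0.8)·(0.8) + (2.2)·(-0.2) + (-1.8)·(2.8)) / 4 = -4.8/4 = -1.2
  s[V,V] = ((-2.2)·(-2.2) + (-1.2)·(-1.2) + (0.8)·(0.8) + (-0.2)·(-0.2) + (2.8)·(2.8)) / 4 = 14.8/4 = 3.7
  Sample standard deviations s_i = √(s[i,i]):
  s(U) = √(4.2) = 2.0494
  s(V) = √(3.7) = 1.9235

Step 3 — r_{ij} = s_{ij} / (s_i · s_j):
  r[U,U] = 1 (diagonal).
  r[U,V] = -1.2 / (2.0494 · 1.9235) = -1.2 / 3.9421 = -0.3044
  r[V,V] = 1 (diagonal).

R is symmetric with unit diagonal. Assembling:

R = [[1, -0.3044],
 [-0.3044, 1]]


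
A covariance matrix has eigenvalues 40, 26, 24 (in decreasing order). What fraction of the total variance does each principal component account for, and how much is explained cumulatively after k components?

Step 1 — total variance = trace(Sigma) = Σ λ_i = 40 + 26 + 24 = 90.

Step 2 — fraction explained by component i = λ_i / Σ λ:
  PC1: 40/90 = 0.4444
  PC2: 26/90 = 0.2889
  PC3: 24/90 = 0.2667

Step 3 — cumulative fraction after k components = (λ_1 + ... + λ_k) / Σ λ:
  k = 1: 40/90 = 0.4444
  k = 2: (40 + 26)/90 = 66/90 = 0.7333
  k = 3: (40 + 26 + 24)/90 = 90/90 = 1

Summary (fraction, with percent):

explained: PC1 0.4444 (44.44%), PC2 0.2889 (28.89%), PC3 0.2667 (26.67%);  cumulative: 0.4444, 0.7333, 1


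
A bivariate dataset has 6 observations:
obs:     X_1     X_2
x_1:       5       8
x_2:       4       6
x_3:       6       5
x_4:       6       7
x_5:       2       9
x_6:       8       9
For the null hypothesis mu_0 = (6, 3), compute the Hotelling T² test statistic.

Step 1 — sample mean vector:
  mean(X_1) = (5 + 4 + 6 + 6 + 2 + 8) / 6 = 31/6 = 5.1667
  mean(X_2) = (8 + 6 + 5 + 7 + 9 + 9) / 6 = 44/6 = 7.3333
  x̄ = (5.1667, 7.3333),  deviation x̄ - mu_0 = (5.1667, 7.3333) - (6, 3) = (-0.8333, 4.3333).

Step 2 — sample covariance matrix, S[i,j] = (1/(n-1)) · Σ_k (x_{k,i} - mean_i) · (x_{k,j} - mean_j), divisor n-1 = 5:
  S[X_1,X_1] = ((-0.1667)·(-0.1667) + (-1.1667)·(-1.1667) + (0.8333)·(0.8333) + (0.8333)·(0.8333) + (-3.1667)·(-3.1667) + (2.8333)·(2.8333)) / 5 = 20.8333/5 = 4.1667
  S[X_1,X_2] = ((-0.1667)·(0.6667) + (-1.1667)·(-1.3333) + (0.8333)·(-2.3333) + (0.8333)·(-0.3333) + (-3.1667)·(1.6667) + (2.8333)·(1.6667)) / 5 = -1.3333/5 = -0.2667
  S[X_2,X_2] = ((0.6667)·(0.6667) + (-1.3333)·(-1.3333) + (-2.3333)·(-2.3333) + (-0.3333)·(-0.3333) + (1.6667)·(1.6667) + (1.6667)·(1.6667)) / 5 = 13.3333/5 = 2.6667
  S = [[4.1667, -0.2667],
 [-0.2667, 2.6667]].

Step 3 — invert S. det(S) = 4.1667·2.6667 - (-0.2667)² = 11.04.
  S^{-1} = (1/det) · [[d, -b], [-b, a]] = [[0.2415, 0.0242],
 [0.0242, 0.3774]].

Step 4 — quadratic form (x̄ - mu_0)^T · S^{-1} · (x̄ - mu_0):
  S^{-1} · (x̄ - mu_0) = (-0.0966, 1.6153),
  (x̄ - mu_0)^T · [...] = (-0.8333)·(-0.0966) + (4.3333)·(1.6153) = 7.0803.

Step 5 — scale by n: T² = 6 · 7.0803 = 42.4819.

T² ≈ 42.4819


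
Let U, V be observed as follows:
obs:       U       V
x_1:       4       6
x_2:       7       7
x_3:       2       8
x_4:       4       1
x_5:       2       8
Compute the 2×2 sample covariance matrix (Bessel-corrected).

Step 1 — column means:
  mean(U) = (4 + 7 + 2 + 4 + 2) / 5 = 19/5 = 3.8
  mean(V) = (6 + 7 + 8 + 1 + 8) / 5 = 30/5 = 6

Step 2 — sample covariance S[i,j] = (1/(n-1)) · Σ_k (x_{k,i} - mean_i) · (x_{k,j} - mean_j), with n-1 = 4.
  S[U,U] = ((0.2)·(0.2) + (3.2)·(3.2) + (-1.8)·(-1.8) + (0.2)·(0.2) + (-1.8)·(-1.8)) / 4 = 16.8/4 = 4.2
  S[U,V] = ((0.2)·(0) + (3.2)·(1) + (-1.8)·(2) + (0.2)·(-5) + (-1.8)·(2)) / 4 = -5/4 = -1.25
  S[V,V] = ((0)·(0) + (1)·(1) + (2)·(2) + (-5)·(-5) + (2)·(2)) / 4 = 34/4 = 8.5

S is symmetric (S[j,i] = S[i,j]). Assembling:

S = [[4.2, -1.25],
 [-1.25, 8.5]]


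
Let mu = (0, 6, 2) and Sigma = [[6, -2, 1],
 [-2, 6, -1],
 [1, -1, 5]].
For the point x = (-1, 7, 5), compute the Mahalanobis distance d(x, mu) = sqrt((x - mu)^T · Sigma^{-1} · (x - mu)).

Step 1 — centre the observation: (x - mu) = (-1, 1, 3).

Step 2 — invert Sigma (cofactor / det for 3×3, or solve directly):
  Sigma^{-1} = [[0.1908, 0.0592, -0.0263],
 [0.0592, 0.1908, 0.0263],
 [-0.0263, 0.0263, 0.2105]].

Step 3 — form the quadratic (x - mu)^T · Sigma^{-1} · (x - mu):
  Sigma^{-1} · (x - mu) = (-0.2105, 0.2105, 0.6842).
  (x - mu)^T · [Sigma^{-1} · (x - mu)] = (-1)·(-0.2105) + (1)·(0.2105) + (3)·(0.6842) = 2.4737.

Step 4 — take square root: d = √(2.4737) ≈ 1.5728.

d(x, mu) = √(2.4737) ≈ 1.5728


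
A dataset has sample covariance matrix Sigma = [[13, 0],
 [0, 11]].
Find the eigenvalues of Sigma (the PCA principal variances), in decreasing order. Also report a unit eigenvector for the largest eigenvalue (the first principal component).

Step 1 — characteristic polynomial of 2×2 Sigma:
  det(Sigma - λI) = λ² - trace · λ + det = 0.
  trace = 13 + 11 = 24, det = 13·11 - (0)² = 143.
Step 2 — discriminant:
  Δ = trace² - 4·det = 576 - 572 = 4.
Step 3 — eigenvalues:
  λ = (trace ± √Δ)/2 = (24 ± 2)/2,
  λ_1 = 13,  λ_2 = 11.

Step 4 — unit eigenvector for λ_1: Sigma is diagonal, so its eigenvectors are the coordinate axes. λ_1 = 13 is the diagonal entry on the first coordinate axis, hence
  v_1 = (1, 0) (||v_1|| = 1).

λ_1 = 13,  λ_2 = 11;  v_1 ≈ (1, 0)


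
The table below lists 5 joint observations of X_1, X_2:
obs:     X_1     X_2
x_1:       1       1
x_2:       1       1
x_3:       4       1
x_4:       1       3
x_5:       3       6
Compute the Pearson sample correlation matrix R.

Step 1 — column means:
  mean(X_1) = (1 + 1 + 4 + 1 + 3) / 5 = 10/5 = 2
  mean(X_2) = (1 + 1 + 1 + 3 + 6) / 5 = 12/5 = 2.4

Step 2 — sample variances and covariances s[i,j] = (1/(n-1)) · Σ_k (x_{k,i} - mean_i) · (x_{k,j} - mean_j), with n-1 = 4:
  s[X_1,X_1] = ((-1)·(-1) + (-1)·(-1) + (2)·(2) + (-1)·(-1) + (1)·(1)) / 4 = 8/4 = 2
  s[X_1,X_2] = ((-1)·(-1.4) + (-1)·(-1.4) + (2)·(-1.4) + (-1)·(0.6) + (1)·(3.6)) / 4 = 3/4 = 0.75
  s[X_2,X_2] = ((-1.4)·(-1.4) + (-1.4)·(-1.4) + (-1.4)·(-1.4) + (0.6)·(0.6) + (3.6)·(3.6)) / 4 = 19.2/4 = 4.8
  Sample standard deviations s_i = √(s[i,i]):
  s(X_1) = √(2) = 1.4142
  s(X_2) = √(4.8) = 2.1909

Step 3 — r_{ij} = s_{ij} / (s_i · s_j):
  r[X_1,X_1] = 1 (diagonal).
  r[X_1,X_2] = 0.75 / (1.4142 · 2.1909) = 0.75 / 3.0984 = 0.2421
  r[X_2,X_2] = 1 (diagonal).

R is symmetric with unit diagonal. Assembling:

R = [[1, 0.2421],
 [0.2421, 1]]


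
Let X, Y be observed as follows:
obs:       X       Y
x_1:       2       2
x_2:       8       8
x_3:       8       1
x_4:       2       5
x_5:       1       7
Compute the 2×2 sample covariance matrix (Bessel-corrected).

Step 1 — column means:
  mean(X) = (2 + 8 + 8 + 2 + 1) / 5 = 21/5 = 4.2
  mean(Y) = (2 + 8 + 1 + 5 + 7) / 5 = 23/5 = 4.6

Step 2 — sample covariance S[i,j] = (1/(n-1)) · Σ_k (x_{k,i} - mean_i) · (x_{k,j} - mean_j), with n-1 = 4.
  S[X,X] = ((-2.2)·(-2.2) + (3.8)·(3.8) + (3.8)·(3.8) + (-2.2)·(-2.2) + (-3.2)·(-3.2)) / 4 = 48.8/4 = 12.2
  S[X,Y] = ((-2.2)·(-2.6) + (3.8)·(3.4) + (3.8)·(-3.6) + (-2.2)·(0.4) + (-3.2)·(2.4)) / 4 = -3.6/4 = -0.9
  S[Y,Y] = ((-2.6)·(-2.6) + (3.4)·(3.4) + (-3.6)·(-3.6) + (0.4)·(0.4) + (2.4)·(2.4)) / 4 = 37.2/4 = 9.3

S is symmetric (S[j,i] = S[i,j]). Assembling:

S = [[12.2, -0.9],
 [-0.9, 9.3]]


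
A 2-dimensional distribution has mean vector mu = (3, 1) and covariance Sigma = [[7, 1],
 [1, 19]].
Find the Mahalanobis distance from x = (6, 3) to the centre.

Step 1 — centre the observation: (x - mu) = (3, 2).

Step 2 — invert Sigma. det(Sigma) = 7·19 - (1)² = 132.
  Sigma^{-1} = (1/det) · [[d, -b], [-b, a]] = [[0.1439, -0.0076],
 [-0.0076, 0.053]].

Step 3 — form the quadratic (x - mu)^T · Sigma^{-1} · (x - mu):
  Sigma^{-1} · (x - mu) = (0.4167, 0.0833).
  (x - mu)^T · [Sigma^{-1} · (x - mu)] = (3)·(0.4167) + (2)·(0.0833) = 1.4167.

Step 4 — take square root: d = √(1.4167) ≈ 1.1902.

d(x, mu) = √(1.4167) ≈ 1.1902


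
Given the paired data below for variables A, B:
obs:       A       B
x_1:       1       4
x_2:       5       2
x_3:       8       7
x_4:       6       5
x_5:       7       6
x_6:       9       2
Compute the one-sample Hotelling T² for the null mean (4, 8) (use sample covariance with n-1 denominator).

Step 1 — sample mean vector:
  mean(A) = (1 + 5 + 8 + 6 + 7 + 9) / 6 = 36/6 = 6
  mean(B) = (4 + 2 + 7 + 5 + 6 + 2) / 6 = 26/6 = 4.3333
  x̄ = (6, 4.3333),  deviation x̄ - mu_0 = (6, 4.3333) - (4, 8) = (2, -3.6667).

Step 2 — sample covariance matrix, S[i,j] = (1/(n-1)) · Σ_k (x_{k,i} - mean_i) · (x_{k,j} - mean_j), divisor n-1 = 5:
  S[A,A] = ((-5)·(-5) + (-1)·(-1) + (2)·(2) + (0)·(0) + (1)·(1) + (3)·(3)) / 5 = 40/5 = 8
  S[A,B] = ((-5)·(-0.3333) + (-1)·(-2.3333) + (2)·(2.6667) + (0)·(0.6667) + (1)·(1.6667) + (3)·(-2.3333)) / 5 = 4/5 = 0.8
  S[B,B] = ((-0.3333)·(-0.3333) + (-2.3333)·(-2.3333) + (2.6667)·(2.6667) + (0.6667)·(0.6667) + (1.6667)·(1.6667) + (-2.3333)·(-2.3333)) / 5 = 21.3333/5 = 4.2667
  S = [[8, 0.8],
 [0.8, 4.2667]].

Step 3 — invert S. det(S) = 8·4.2667 - (0.8)² = 33.4933.
  S^{-1} = (1/det) · [[d, -b], [-b, a]] = [[0.1274, -0.0239],
 [-0.0239, 0.2389]].

Step 4 — quadratic form (x̄ - mu_0)^T · S^{-1} · (x̄ - mu_0):
  S^{-1} · (x̄ - mu_0) = (0.3424, -0.9236),
  (x̄ - mu_0)^T · [...] = (2)·(0.3424) + (-3.6667)·(-0.9236) = 4.0711.

Step 5 — scale by n: T² = 6 · 4.0711 = 24.4268.

T² ≈ 24.4268


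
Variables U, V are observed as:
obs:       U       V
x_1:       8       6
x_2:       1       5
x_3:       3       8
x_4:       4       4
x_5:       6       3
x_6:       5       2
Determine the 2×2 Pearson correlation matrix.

Step 1 — column means:
  mean(U) = (8 + 1 + 3 + 4 + 6 + 5) / 6 = 27/6 = 4.5
  mean(V) = (6 + 5 + 8 + 4 + 3 + 2) / 6 = 28/6 = 4.6667

Step 2 — sample variances and covariances s[i,j] = (1/(n-1)) · Σ_k (x_{k,i} - mean_i) · (x_{k,j} - mean_j), with n-1 = 5:
  s[U,U] = ((3.5)·(3.5) + (-3.5)·(-3.5) + (-1.5)·(-1.5) + (-0.5)·(-0.5) + (1.5)·(1.5) + (0.5)·(0.5)) / 5 = 29.5/5 = 5.9
  s[U,V] = ((3.5)·(1.3333) + (-3.5)·(0.3333) + (-1.5)·(3.3333) + (-0.5)·(-0.6667) + (1.5)·(-1.6667) + (0.5)·(-2.6667)) / 5 = -5/5 = -1
  s[V,V] = ((1.3333)·(1.3333) + (0.3333)·(0.3333) + (3.3333)·(3.3333) + (-0.6667)·(-0.6667) + (-1.6667)·(-1.6667) + (-2.6667)·(-2.6667)) / 5 = 23.3333/5 = 4.6667
  Sample standard deviations s_i = √(s[i,i]):
  s(U) = √(5.9) = 2.429
  s(V) = √(4.6667) = 2.1602

Step 3 — r_{ij} = s_{ij} / (s_i · s_j):
  r[U,U] = 1 (diagonal).
  r[U,V] = -1 / (2.429 · 2.1602) = -1 / 5.2472 = -0.1906
  r[V,V] = 1 (diagonal).

R is symmetric with unit diagonal. Assembling:

R = [[1, -0.1906],
 [-0.1906, 1]]


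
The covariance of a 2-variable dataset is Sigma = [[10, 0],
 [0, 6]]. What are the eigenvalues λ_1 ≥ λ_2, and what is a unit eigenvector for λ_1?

Step 1 — characteristic polynomial of 2×2 Sigma:
  det(Sigma - λI) = λ² - trace · λ + det = 0.
  trace = 10 + 6 = 16, det = 10·6 - (0)² = 60.
Step 2 — discriminant:
  Δ = trace² - 4·det = 256 - 240 = 16.
Step 3 — eigenvalues:
  λ = (trace ± √Δ)/2 = (16 ± 4)/2,
  λ_1 = 10,  λ_2 = 6.

Step 4 — unit eigenvector for λ_1: Sigma is diagonal, so its eigenvectors are the coordinate axes. λ_1 = 10 is the diagonal entry on the first coordinate axis, hence
  v_1 = (1, 0) (||v_1|| = 1).

λ_1 = 10,  λ_2 = 6;  v_1 ≈ (1, 0)


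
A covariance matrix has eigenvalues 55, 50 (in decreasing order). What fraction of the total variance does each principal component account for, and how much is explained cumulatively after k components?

Step 1 — total variance = trace(Sigma) = Σ λ_i = 55 + 50 = 105.

Step 2 — fraction explained by component i = λ_i / Σ λ:
  PC1: 55/105 = 0.5238
  PC2: 50/105 = 0.4762

Step 3 — cumulative fraction after k components = (λ_1 + ... + λ_k) / Σ λ:
  k = 1: 55/105 = 0.5238
  k = 2: (55 + 50)/105 = 105/105 = 1

Summary (fraction, with percent):

explained: PC1 0.5238 (52.38%), PC2 0.4762 (47.62%);  cumulative: 0.5238, 1


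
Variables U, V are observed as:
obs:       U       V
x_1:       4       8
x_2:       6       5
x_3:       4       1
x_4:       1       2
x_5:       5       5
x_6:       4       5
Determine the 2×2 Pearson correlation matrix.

Step 1 — column means:
  mean(U) = (4 + 6 + 4 + 1 + 5 + 4) / 6 = 24/6 = 4
  mean(V) = (8 + 5 + 1 + 2 + 5 + 5) / 6 = 26/6 = 4.3333

Step 2 — sample variances and covariances s[i,j] = (1/(n-1)) · Σ_k (x_{k,i} - mean_i) · (x_{k,j} - mean_j), with n-1 = 5:
  s[U,U] = ((0)·(0) + (2)·(2) + (0)·(0) + (-3)·(-3) + (1)·(1) + (0)·(0)) / 5 = 14/5 = 2.8
  s[U,V] = ((0)·(3.6667) + (2)·(0.6667) + (0)·(-3.3333) + (-3)·(-2.3333) + (1)·(0.6667) + (0)·(0.6667)) / 5 = 9/5 = 1.8
  s[V,V] = ((3.6667)·(3.6667) + (0.6667)·(0.6667) + (-3.3333)·(-3.3333) + (-2.3333)·(-2.3333) + (0.6667)·(0.6667) + (0.6667)·(0.6667)) / 5 = 31.3333/5 = 6.2667
  Sample standard deviations s_i = √(s[i,i]):
  s(U) = √(2.8) = 1.6733
  s(V) = √(6.2667) = 2.5033

Step 3 — r_{ij} = s_{ij} / (s_i · s_j):
  r[U,U] = 1 (diagonal).
  r[U,V] = 1.8 / (1.6733 · 2.5033) = 1.8 / 4.1889 = 0.4297
  r[V,V] = 1 (diagonal).

R is symmetric with unit diagonal. Assembling:

R = [[1, 0.4297],
 [0.4297, 1]]


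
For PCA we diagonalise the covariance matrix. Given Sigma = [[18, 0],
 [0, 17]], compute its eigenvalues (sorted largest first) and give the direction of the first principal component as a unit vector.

Step 1 — characteristic polynomial of 2×2 Sigma:
  det(Sigma - λI) = λ² - trace · λ + det = 0.
  trace = 18 + 17 = 35, det = 18·17 - (0)² = 306.
Step 2 — discriminant:
  Δ = trace² - 4·det = 1225 - 1224 = 1.
Step 3 — eigenvalues:
  λ = (trace ± √Δ)/2 = (35 ± 1)/2,
  λ_1 = 18,  λ_2 = 17.

Step 4 — unit eigenvector for λ_1: Sigma is diagonal, so its eigenvectors are the coordinate axes. λ_1 = 18 is the diagonal entry on the first coordinate axis, hence
  v_1 = (1, 0) (||v_1|| = 1).

λ_1 = 18,  λ_2 = 17;  v_1 ≈ (1, 0)


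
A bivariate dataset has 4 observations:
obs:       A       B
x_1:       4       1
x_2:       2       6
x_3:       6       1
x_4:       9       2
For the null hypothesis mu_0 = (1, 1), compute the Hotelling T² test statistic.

Step 1 — sample mean vector:
  mean(A) = (4 + 2 + 6 + 9) / 4 = 21/4 = 5.25
  mean(B) = (1 + 6 + 1 + 2) / 4 = 10/4 = 2.5
  x̄ = (5.25, 2.5),  deviation x̄ - mu_0 = (5.25, 2.5) - (1, 1) = (4.25, 1.5).

Step 2 — sample covariance matrix, S[i,j] = (1/(n-1)) · Σ_k (x_{k,i} - mean_i) · (x_{k,j} - mean_j), divisor n-1 = 3:
  S[A,A] = ((-1.25)·(-1.25) + (-3.25)·(-3.25) + (0.75)·(0.75) + (3.75)·(3.75)) / 3 = 26.75/3 = 8.9167
  S[A,B] = ((-1.25)·(-1.5) + (-3.25)·(3.5) + (0.75)·(-1.5) + (3.75)·(-0.5)) / 3 = -12.5/3 = -4.1667
  S[B,B] = ((-1.5)·(-1.5) + (3.5)·(3.5) + (-1.5)·(-1.5) + (-0.5)·(-0.5)) / 3 = 17/3 = 5.6667
  S = [[8.9167, -4.1667],
 [-4.1667, 5.6667]].

Step 3 — invert S. det(S) = 8.9167·5.6667 - (-4.1667)² = 33.1667.
  S^{-1} = (1/det) · [[d, -b], [-b, a]] = [[0.1709, 0.1256],
 [0.1256, 0.2688]].

Step 4 — quadratic form (x̄ - mu_0)^T · S^{-1} · (x̄ - mu_0):
  S^{-1} · (x̄ - mu_0) = (0.9146, 0.9372),
  (x̄ - mu_0)^T · [...] = (4.25)·(0.9146) + (1.5)·(0.9372) = 5.2927.

Step 5 — scale by n: T² = 4 · 5.2927 = 21.1709.

T² ≈ 21.1709


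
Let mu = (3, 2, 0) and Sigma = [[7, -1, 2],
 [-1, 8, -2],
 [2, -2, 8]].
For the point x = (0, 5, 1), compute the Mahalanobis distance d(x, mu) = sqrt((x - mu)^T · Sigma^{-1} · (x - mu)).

Step 1 — centre the observation: (x - mu) = (-3, 3, 1).

Step 2 — invert Sigma (cofactor / det for 3×3, or solve directly):
  Sigma^{-1} = [[0.1546, 0.0103, -0.0361],
 [0.0103, 0.134, 0.0309],
 [-0.0361, 0.0309, 0.1418]].

Step 3 — form the quadratic (x - mu)^T · Sigma^{-1} · (x - mu):
  Sigma^{-1} · (x - mu) = (-0.4691, 0.4021, 0.3428).
  (x - mu)^T · [Sigma^{-1} · (x - mu)] = (-3)·(-0.4691) + (3)·(0.4021) + (1)·(0.3428) = 2.9562.

Step 4 — take square root: d = √(2.9562) ≈ 1.7194.

d(x, mu) = √(2.9562) ≈ 1.7194


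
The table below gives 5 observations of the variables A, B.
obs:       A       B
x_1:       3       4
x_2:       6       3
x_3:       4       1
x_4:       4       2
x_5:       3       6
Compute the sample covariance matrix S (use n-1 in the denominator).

Step 1 — column means:
  mean(A) = (3 + 6 + 4 + 4 + 3) / 5 = 20/5 = 4
  mean(B) = (4 + 3 + 1 + 2 + 6) / 5 = 16/5 = 3.2

Step 2 — sample covariance S[i,j] = (1/(n-1)) · Σ_k (x_{k,i} - mean_i) · (x_{k,j} - mean_j), with n-1 = 4.
  S[A,A] = ((-1)·(-1) + (2)·(2) + (0)·(0) + (0)·(0) + (-1)·(-1)) / 4 = 6/4 = 1.5
  S[A,B] = ((-1)·(0.8) + (2)·(-0.2) + (0)·(-2.2) + (0)·(-1.2) + (-1)·(2.8)) / 4 = -4/4 = -1
  S[B,B] = ((0.8)·(0.8) + (-0.2)·(-0.2) + (-2.2)·(-2.2) + (-1.2)·(-1.2) + (2.8)·(2.8)) / 4 = 14.8/4 = 3.7

S is symmetric (S[j,i] = S[i,j]). Assembling:

S = [[1.5, -1],
 [-1, 3.7]]


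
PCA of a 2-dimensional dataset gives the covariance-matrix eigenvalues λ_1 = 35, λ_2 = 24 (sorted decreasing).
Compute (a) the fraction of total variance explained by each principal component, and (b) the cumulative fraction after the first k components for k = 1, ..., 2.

Step 1 — total variance = trace(Sigma) = Σ λ_i = 35 + 24 = 59.

Step 2 — fraction explained by component i = λ_i / Σ λ:
  PC1: 35/59 = 0.5932
  PC2: 24/59 = 0.4068

Step 3 — cumulative fraction after k components = (λ_1 + ... + λ_k) / Σ λ:
  k = 1: 35/59 = 0.5932
  k = 2: (35 + 24)/59 = 59/59 = 1

Summary (fraction, with percent):

explained: PC1 0.5932 (59.32%), PC2 0.4068 (40.68%);  cumulative: 0.5932, 1


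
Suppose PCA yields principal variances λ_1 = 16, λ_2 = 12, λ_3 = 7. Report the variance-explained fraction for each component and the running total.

Step 1 — total variance = trace(Sigma) = Σ λ_i = 16 + 12 + 7 = 35.

Step 2 — fraction explained by component i = λ_i / Σ λ:
  PC1: 16/35 = 0.4571
  PC2: 12/35 = 0.3429
  PC3: 7/35 = 0.2

Step 3 — cumulative fraction after k components = (λ_1 + ... + λ_k) / Σ λ:
  k = 1: 16/35 = 0.4571
  k = 2: (16 + 12)/35 = 28/35 = 0.8
  k = 3: (16 + 12 + 7)/35 = 35/35 = 1

Summary (fraction, with percent):

explained: PC1 0.4571 (45.71%), PC2 0.3429 (34.29%), PC3 0.2 (20%);  cumulative: 0.4571, 0.8, 1


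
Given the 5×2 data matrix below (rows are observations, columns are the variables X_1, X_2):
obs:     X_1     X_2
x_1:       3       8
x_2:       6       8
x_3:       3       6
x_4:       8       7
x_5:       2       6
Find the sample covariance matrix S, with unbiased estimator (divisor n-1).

Step 1 — column means:
  mean(X_1) = (3 + 6 + 3 + 8 + 2) / 5 = 22/5 = 4.4
  mean(X_2) = (8 + 8 + 6 + 7 + 6) / 5 = 35/5 = 7

Step 2 — sample covariance S[i,j] = (1/(n-1)) · Σ_k (x_{k,i} - mean_i) · (x_{k,j} - mean_j), with n-1 = 4.
  S[X_1,X_1] = ((-1.4)·(-1.4) + (1.6)·(1.6) + (-1.4)·(-1.4) + (3.6)·(3.6) + (-2.4)·(-2.4)) / 4 = 25.2/4 = 6.3
  S[X_1,X_2] = ((-1.4)·(1) + (1.6)·(1) + (-1.4)·(-1) + (3.6)·(0) + (-2.4)·(-1)) / 4 = 4/4 = 1
  S[X_2,X_2] = ((1)·(1) + (1)·(1) + (-1)·(-1) + (0)·(0) + (-1)·(-1)) / 4 = 4/4 = 1

S is symmetric (S[j,i] = S[i,j]). Assembling:

S = [[6.3, 1],
 [1, 1]]


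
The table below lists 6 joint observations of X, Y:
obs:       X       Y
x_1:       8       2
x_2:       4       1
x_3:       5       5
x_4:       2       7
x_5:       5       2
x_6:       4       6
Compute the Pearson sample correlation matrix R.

Step 1 — column means:
  mean(X) = (8 + 4 + 5 + 2 + 5 + 4) / 6 = 28/6 = 4.6667
  mean(Y) = (2 + 1 + 5 + 7 + 2 + 6) / 6 = 23/6 = 3.8333

Step 2 — sample variances and covariances s[i,j] = (1/(n-1)) · Σ_k (x_{k,i} - mean_i) · (x_{k,j} - mean_j), with n-1 = 5:
  s[X,X] = ((3.3333)·(3.3333) + (-0.6667)·(-0.6667) + (0.3333)·(0.3333) + (-2.6667)·(-2.6667) + (0.3333)·(0.3333) + (-0.6667)·(-0.6667)) / 5 = 19.3333/5 = 3.8667
  s[X,Y] = ((3.3333)·(-1.8333) + (-0.6667)·(-2.8333) + (0.3333)·(1.1667) + (-2.6667)·(3.1667) + (0.3333)·(-1.8333) + (-0.6667)·(2.1667)) / 5 = -14.3333/5 = -2.8667
  s[Y,Y] = ((-1.8333)·(-1.8333) + (-2.8333)·(-2.8333) + (1.1667)·(1.1667) + (3.1667)·(3.1667) + (-1.8333)·(-1.8333) + (2.1667)·(2.1667)) / 5 = 30.8333/5 = 6.1667
  Sample standard deviations s_i = √(s[i,i]):
  s(X) = √(3.8667) = 1.9664
  s(Y) = √(6.1667) = 2.4833

Step 3 — r_{ij} = s_{ij} / (s_i · s_j):
  r[X,X] = 1 (diagonal).
  r[X,Y] = -2.8667 / (1.9664 · 2.4833) = -2.8667 / 4.8831 = -0.5871
  r[Y,Y] = 1 (diagonal).

R is symmetric with unit diagonal. Assembling:

R = [[1, -0.5871],
 [-0.5871, 1]]


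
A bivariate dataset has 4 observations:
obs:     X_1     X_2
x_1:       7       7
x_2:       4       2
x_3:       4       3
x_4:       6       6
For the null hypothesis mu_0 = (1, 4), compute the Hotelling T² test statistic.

Step 1 — sample mean vector:
  mean(X_1) = (7 + 4 + 4 + 6) / 4 = 21/4 = 5.25
  mean(X_2) = (7 + 2 + 3 + 6) / 4 = 18/4 = 4.5
  x̄ = (5.25, 4.5),  deviation x̄ - mu_0 = (5.25, 4.5) - (1, 4) = (4.25, 0.5).

Step 2 — sample covariance matrix, S[i,j] = (1/(n-1)) · Σ_k (x_{k,i} - mean_i) · (x_{k,j} - mean_j), divisor n-1 = 3:
  S[X_1,X_1] = ((1.75)·(1.75) + (-1.25)·(-1.25) + (-1.25)·(-1.25) + (0.75)·(0.75)) / 3 = 6.75/3 = 2.25
  S[X_1,X_2] = ((1.75)·(2.5) + (-1.25)·(-2.5) + (-1.25)·(-1.5) + (0.75)·(1.5)) / 3 = 10.5/3 = 3.5
  S[X_2,X_2] = ((2.5)·(2.5) + (-2.5)·(-2.5) + (-1.5)·(-1.5) + (1.5)·(1.5)) / 3 = 17/3 = 5.6667
  S = [[2.25, 3.5],
 [3.5, 5.6667]].

Step 3 — invert S. det(S) = 2.25·5.6667 - (3.5)² = 0.5.
  S^{-1} = (1/det) · [[d, -b], [-b, a]] = [[11.3333, -7],
 [-7, 4.5]].

Step 4 — quadratic form (x̄ - mu_0)^T · S^{-1} · (x̄ - mu_0):
  S^{-1} · (x̄ - mu_0) = (44.6667, -27.5),
  (x̄ - mu_0)^T · [...] = (4.25)·(44.6667) + (0.5)·(-27.5) = 176.0833.

Step 5 — scale by n: T² = 4 · 176.0833 = 704.3333.

T² ≈ 704.3333


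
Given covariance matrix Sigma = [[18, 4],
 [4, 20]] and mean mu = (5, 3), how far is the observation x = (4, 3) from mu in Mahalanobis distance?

Step 1 — centre the observation: (x - mu) = (-1, 0).

Step 2 — invert Sigma. det(Sigma) = 18·20 - (4)² = 344.
  Sigma^{-1} = (1/det) · [[d, -b], [-b, a]] = [[0.0581, -0.0116],
 [-0.0116, 0.0523]].

Step 3 — form the quadratic (x - mu)^T · Sigma^{-1} · (x - mu):
  Sigma^{-1} · (x - mu) = (-0.0581, 0.0116).
  (x - mu)^T · [Sigma^{-1} · (x - mu)] = (-1)·(-0.0581) + (0)·(0.0116) = 0.0581.

Step 4 — take square root: d = √(0.0581) ≈ 0.2411.

d(x, mu) = √(0.0581) ≈ 0.2411


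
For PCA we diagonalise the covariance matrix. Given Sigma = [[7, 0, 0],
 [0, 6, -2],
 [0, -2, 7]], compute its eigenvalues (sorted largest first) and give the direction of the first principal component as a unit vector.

Step 1 — characteristic polynomial p(λ) = det(λI - Sigma) = λ³ - tr·λ² + c_1·λ - det, where tr = trace, c_1 = sum of the principal 2×2 minors, det = det(Sigma):
  tr = 7 + 6 + 7 = 20,
  c_1 = (7·6 - (0)²) + (7·7 - (0)²) + (6·7 - (-2)²) = 42 + 49 + 38 = 129,
  det = 7·(6·7 - (-2)²) - (0)·((0)·7 - (-2)·(0)) + (0)·((0)·(-2) - 6·(0)) = 7·(38) - (0)·(0) + (0)·(0) = 266.
  So p(λ) = λ³ - 20λ² + 129λ - 266.
Step 2 — look for an integer root (rational root theorem: any rational root is an integer divisor of 266). Testing λ = 7:
  p(7) = 343 - 980 + 903 - 266 = 0  ✓
  Dividing out (λ - 7): p(λ) = (λ - 7)(λ² - 13λ + 38).
Step 3 — remaining eigenvalues from the quadratic λ² - 13λ + 38 = 0:
  Δ = 13² - 4·38 = 169 - 152 = 17,  λ = (13 ± √17)/2 = (13 ± 4.1231)/2 ≈ 8.5616 or 4.4384.
  Sorted: λ_1 = 8.5616,  λ_2 = 7,  λ_3 = 4.4384  (check: sum = 20 = tr ✓).

Step 4 — unit eigenvector for λ_1 ≈ 8.5616: v spans the null space of (Sigma - λ_1 I), whose rows are
  r_1 = (-1.5616, 0, 0),  r_2 = (0, -2.5616, -2),  r_3 = (0, -2, -1.5616).
  v is orthogonal to every row, so take v ∝ r_1 × r_2 = ((0)·(-2) - (0)·(-2.5616), (0)·(0) - (-1.5616)·(-2), (-1.5616)·(-2.5616) - (0)·(0)) ≈ (0, -3.1231, 4).
  Rescale (multiply by -1 so the first nonzero entry is positive): u = (0, 3.1231, -4).
  ||u|| = √((0)² + (3.1231)² + (-4)²) = √(25.7538) ≈ 5.0748,  v_1 = u/||u|| ≈ (0, 0.6154, -0.7882) (||v_1|| = 1).

λ_1 = 8.5616,  λ_2 = 7,  λ_3 = 4.4384;  v_1 ≈ (0, 0.6154, -0.7882)


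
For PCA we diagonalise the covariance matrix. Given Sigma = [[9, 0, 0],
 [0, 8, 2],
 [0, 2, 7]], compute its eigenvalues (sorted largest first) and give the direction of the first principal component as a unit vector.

Step 1 — characteristic polynomial p(λ) = det(λI - Sigma) = λ³ - tr·λ² + c_1·λ - det, where tr = trace, c_1 = sum of the principal 2×2 minors, det = det(Sigma):
  tr = 9 + 8 + 7 = 24,
  c_1 = (9·8 - (0)²) + (9·7 - (0)²) + (8·7 - (2)²) = 72 + 63 + 52 = 187,
  det = 9·(8·7 - (2)²) - (0)·((0)·7 - (2)·(0)) + (0)·((0)·(2) - 8·(0)) = 9·(52) - (0)·(0) + (0)·(0) = 468.
  So p(λ) = λ³ - 24λ² + 187λ - 468.
Step 2 — look for an integer root (rational root theorem: any rational root is an integer divisor of 468). Testing λ = 9:
  p(9) = 729 - 1944 + 1683 - 468 = 0  ✓
  Dividing out (λ - 9): p(λ) = (λ - 9)(λ² - 15λ + 52).
Step 3 — remaining eigenvalues from the quadratic λ² - 15λ + 52 = 0:
  Δ = 15² - 4·52 = 225 - 208 = 17,  λ = (15 ± √17)/2 = (15 ± 4.1231)/2 ≈ 9.5616 or 5.4384.
  Sorted: λ_1 = 9.5616,  λ_2 = 9,  λ_3 = 5.4384  (check: sum = 24 = tr ✓).

Step 4 — unit eigenvector for λ_1 ≈ 9.5616: v spans the null space of (Sigma - λ_1 I), whose rows are
  r_1 = (-0.5616, 0, 0),  r_2 = (0, -1.5616, 2),  r_3 = (0, 2, -2.5616).
  v is orthogonal to every row, so take v ∝ r_1 × r_2 = ((0)·(2) - (0)·(-1.5616), (0)·(0) - (-0.5616)·(2), (-0.5616)·(-1.5616) - (0)·(0)) ≈ (0, 1.1231, 0.8769).
  Let u = (0, 1.1231, 0.8769).
  ||u|| = √((0)² + (1.1231)² + (0.8769)²) = √(2.0303) ≈ 1.4249,  v_1 = u/||u|| ≈ (0, 0.7882, 0.6154) (||v_1|| = 1).

λ_1 = 9.5616,  λ_2 = 9,  λ_3 = 5.4384;  v_1 ≈ (0, 0.7882, 0.6154)


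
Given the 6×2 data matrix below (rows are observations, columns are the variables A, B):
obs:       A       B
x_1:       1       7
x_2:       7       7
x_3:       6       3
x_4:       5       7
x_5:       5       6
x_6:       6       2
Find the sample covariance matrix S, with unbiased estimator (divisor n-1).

Step 1 — column means:
  mean(A) = (1 + 7 + 6 + 5 + 5 + 6) / 6 = 30/6 = 5
  mean(B) = (7 + 7 + 3 + 7 + 6 + 2) / 6 = 32/6 = 5.3333

Step 2 — sample covariance S[i,j] = (1/(n-1)) · Σ_k (x_{k,i} - mean_i) · (x_{k,j} - mean_j), with n-1 = 5.
  S[A,A] = ((-4)·(-4) + (2)·(2) + (1)·(1) + (0)·(0) + (0)·(0) + (1)·(1)) / 5 = 22/5 = 4.4
  S[A,B] = ((-4)·(1.6667) + (2)·(1.6667) + (1)·(-2.3333) + (0)·(1.6667) + (0)·(0.6667) + (1)·(-3.3333)) / 5 = -9/5 = -1.8
  S[B,B] = ((1.6667)·(1.6667) + (1.6667)·(1.6667) + (-2.3333)·(-2.3333) + (1.6667)·(1.6667) + (0.6667)·(0.6667) + (-3.3333)·(-3.3333)) / 5 = 25.3333/5 = 5.0667

S is symmetric (S[j,i] = S[i,j]). Assembling:

S = [[4.4, -1.8],
 [-1.8, 5.0667]]


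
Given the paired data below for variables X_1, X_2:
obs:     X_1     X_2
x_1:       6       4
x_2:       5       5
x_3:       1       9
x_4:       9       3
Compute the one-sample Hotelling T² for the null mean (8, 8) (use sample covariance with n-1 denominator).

Step 1 — sample mean vector:
  mean(X_1) = (6 + 5 + 1 + 9) / 4 = 21/4 = 5.25
  mean(X_2) = (4 + 5 + 9 + 3) / 4 = 21/4 = 5.25
  x̄ = (5.25, 5.25),  deviation x̄ - mu_0 = (5.25, 5.25) - (8, 8) = (-2.75, -2.75).

Step 2 — sample covariance matrix, S[i,j] = (1/(n-1)) · Σ_k (x_{k,i} - mean_i) · (x_{k,j} - mean_j), divisor n-1 = 3:
  S[X_1,X_1] = ((0.75)·(0.75) + (-0.25)·(-0.25) + (-4.25)·(-4.25) + (3.75)·(3.75)) / 3 = 32.75/3 = 10.9167
  S[X_1,X_2] = ((0.75)·(-1.25) + (-0.25)·(-0.25) + (-4.25)·(3.75) + (3.75)·(-2.25)) / 3 = -25.25/3 = -8.4167
  S[X_2,X_2] = ((-1.25)·(-1.25) + (-0.25)·(-0.25) + (3.75)·(3.75) + (-2.25)·(-2.25)) / 3 = 20.75/3 = 6.9167
  S = [[10.9167, -8.4167],
 [-8.4167, 6.9167]].

Step 3 — invert S. det(S) = 10.9167·6.9167 - (-8.4167)² = 4.6667.
  S^{-1} = (1/det) · [[d, -b], [-b, a]] = [[1.4821, 1.8036],
 [1.8036, 2.3393]].

Step 4 — quadratic form (x̄ - mu_0)^T · S^{-1} · (x̄ - mu_0):
  S^{-1} · (x̄ - mu_0) = (-9.0357, -11.3929),
  (x̄ - mu_0)^T · [...] = (-2.75)·(-9.0357) + (-2.75)·(-11.3929) = 56.1786.

Step 5 — scale by n: T² = 4 · 56.1786 = 224.7143.

T² ≈ 224.7143


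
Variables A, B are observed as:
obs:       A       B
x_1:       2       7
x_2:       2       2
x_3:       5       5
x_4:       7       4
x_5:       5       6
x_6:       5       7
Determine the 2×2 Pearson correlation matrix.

Step 1 — column means:
  mean(A) = (2 + 2 + 5 + 7 + 5 + 5) / 6 = 26/6 = 4.3333
  mean(B) = (7 + 2 + 5 + 4 + 6 + 7) / 6 = 31/6 = 5.1667

Step 2 — sample variances and covariances s[i,j] = (1/(n-1)) · Σ_k (x_{k,i} - mean_i) · (x_{k,j} - mean_j), with n-1 = 5:
  s[A,A] = ((-2.3333)·(-2.3333) + (-2.3333)·(-2.3333) + (0.6667)·(0.6667) + (2.6667)·(2.6667) + (0.6667)·(0.6667) + (0.6667)·(0.6667)) / 5 = 19.3333/5 = 3.8667
  s[A,B] = ((-2.3333)·(1.8333) + (-2.3333)·(-3.1667) + (0.6667)·(-0.1667) + (2.6667)·(-1.1667) + (0.6667)·(0.8333) + (0.6667)·(1.8333)) / 5 = 1.6667/5 = 0.3333
  s[B,B] = ((1.8333)·(1.8333) + (-3.1667)·(-3.1667) + (-0.1667)·(-0.1667) + (-1.1667)·(-1.1667) + (0.8333)·(0.8333) + (1.8333)·(1.8333)) / 5 = 18.8333/5 = 3.7667
  Sample standard deviations s_i = √(s[i,i]):
  s(A) = √(3.8667) = 1.9664
  s(B) = √(3.7667) = 1.9408

Step 3 — r_{ij} = s_{ij} / (s_i · s_j):
  r[A,A] = 1 (diagonal).
  r[A,B] = 0.3333 / (1.9664 · 1.9408) = 0.3333 / 3.8163 = 0.0873
  r[B,B] = 1 (diagonal).

R is symmetric with unit diagonal. Assembling:

R = [[1, 0.0873],
 [0.0873, 1]]
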